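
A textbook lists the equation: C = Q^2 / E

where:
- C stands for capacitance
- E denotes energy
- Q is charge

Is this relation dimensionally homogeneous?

Yes

C (capacitance) has dimensions [I^2 L^-2 M^-1 T^4].
E (energy) has dimensions [L^2 M T^-2].
Q (charge) has dimensions [I T].

Left side: [I^2 L^-2 M^-1 T^4]
Right side: [I^2 L^-2 M^-1 T^4]

Both sides have the same dimensions, so the equation is dimensionally consistent.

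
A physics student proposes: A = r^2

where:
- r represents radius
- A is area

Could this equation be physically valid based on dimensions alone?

Yes

r (radius) has dimensions [L].
A (area) has dimensions [L^2].

Left side: [L^2]
Right side: [L^2]

Both sides have the same dimensions, so the equation is dimensionally consistent.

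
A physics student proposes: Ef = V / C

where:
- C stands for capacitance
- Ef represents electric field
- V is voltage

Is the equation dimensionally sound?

No

C (capacitance) has dimensions [I^2 L^-2 M^-1 T^4].
Ef (electric field) has dimensions [I^-1 L M T^-3].
V (voltage) has dimensions [I^-1 L^2 M T^-3].

Left side: [I^-1 L M T^-3]
Right side: [I^-3 L^4 M^2 T^-7]

The two sides have different dimensions, so the equation is NOT dimensionally consistent.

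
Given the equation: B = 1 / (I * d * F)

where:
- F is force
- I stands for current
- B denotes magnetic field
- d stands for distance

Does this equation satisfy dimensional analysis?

No

F (force) has dimensions [L M T^-2].
I (current) has dimensions [I].
B (magnetic field) has dimensions [I^-1 M T^-2].
d (distance) has dimensions [L].

Left side: [I^-1 M T^-2]
Right side: [I^-1 L^-2 M^-1 T^2]

The two sides have different dimensions, so the equation is NOT dimensionally consistent.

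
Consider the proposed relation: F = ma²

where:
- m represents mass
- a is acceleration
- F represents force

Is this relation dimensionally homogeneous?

No

m (mass) has dimensions [M].
a (acceleration) has dimensions [L T^-2].
F (force) has dimensions [L M T^-2].

Left side: [L M T^-2]
Right side: [L^2 M T^-4]

The two sides have different dimensions, so the equation is NOT dimensionally consistent.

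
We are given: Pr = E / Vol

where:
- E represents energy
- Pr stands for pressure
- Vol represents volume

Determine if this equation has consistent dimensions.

Yes

E (energy) has dimensions [L^2 M T^-2].
Pr (pressure) has dimensions [L^-1 M T^-2].
Vol (volume) has dimensions [L^3].

Left side: [L^-1 M T^-2]
Right side: [L^-1 M T^-2]

Both sides have the same dimensions, so the equation is dimensionally consistent.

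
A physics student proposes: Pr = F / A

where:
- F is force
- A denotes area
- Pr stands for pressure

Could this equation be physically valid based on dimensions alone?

Yes

F (force) has dimensions [L M T^-2].
A (area) has dimensions [L^2].
Pr (pressure) has dimensions [L^-1 M T^-2].

Left side: [L^-1 M T^-2]
Right side: [L^-1 M T^-2]

Both sides have the same dimensions, so the equation is dimensionally consistent.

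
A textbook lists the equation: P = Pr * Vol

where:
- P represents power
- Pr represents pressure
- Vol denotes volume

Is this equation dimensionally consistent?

No

P (power) has dimensions [L^2 M T^-3].
Pr (pressure) has dimensions [L^-1 M T^-2].
Vol (volume) has dimensions [L^3].

Left side: [L^2 M T^-3]
Right side: [L^2 M T^-2]

The two sides have different dimensions, so the equation is NOT dimensionally consistent.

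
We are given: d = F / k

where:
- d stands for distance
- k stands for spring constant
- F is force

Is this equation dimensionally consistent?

Yes

d (distance) has dimensions [L].
k (spring constant) has dimensions [M T^-2].
F (force) has dimensions [L M T^-2].

Left side: [L]
Right side: [L]

Both sides have the same dimensions, so the equation is dimensionally consistent.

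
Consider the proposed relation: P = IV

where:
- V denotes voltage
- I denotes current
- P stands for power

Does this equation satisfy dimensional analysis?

Yes

V (voltage) has dimensions [I^-1 L^2 M T^-3].
I (current) has dimensions [I].
P (power) has dimensions [L^2 M T^-3].

Left side: [L^2 M T^-3]
Right side: [L^2 M T^-3]

Both sides have the same dimensions, so the equation is dimensionally consistent.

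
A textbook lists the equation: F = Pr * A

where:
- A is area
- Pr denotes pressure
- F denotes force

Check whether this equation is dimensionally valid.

Yes

A (area) has dimensions [L^2].
Pr (pressure) has dimensions [L^-1 M T^-2].
F (force) has dimensions [L M T^-2].

Left side: [L M T^-2]
Right side: [L M T^-2]

Both sides have the same dimensions, so the equation is dimensionally consistent.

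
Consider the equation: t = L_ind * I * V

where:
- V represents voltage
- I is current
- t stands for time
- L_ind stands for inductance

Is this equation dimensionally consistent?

No

V (voltage) has dimensions [I^-1 L^2 M T^-3].
I (current) has dimensions [I].
t (time) has dimensions [T].
L_ind (inductance) has dimensions [I^-2 L^2 M T^-2].

Left side: [T]
Right side: [I^-2 L^4 M^2 T^-5]

The two sides have different dimensions, so the equation is NOT dimensionally consistent.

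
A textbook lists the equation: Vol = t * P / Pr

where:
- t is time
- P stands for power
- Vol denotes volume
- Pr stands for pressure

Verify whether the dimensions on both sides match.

Yes

t (time) has dimensions [T].
P (power) has dimensions [L^2 M T^-3].
Vol (volume) has dimensions [L^3].
Pr (pressure) has dimensions [L^-1 M T^-2].

Left side: [L^3]
Right side: [L^3]

Both sides have the same dimensions, so the equation is dimensionally consistent.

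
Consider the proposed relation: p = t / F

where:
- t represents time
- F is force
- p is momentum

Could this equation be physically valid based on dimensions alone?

No

t (time) has dimensions [T].
F (force) has dimensions [L M T^-2].
p (momentum) has dimensions [L M T^-1].

Left side: [L M T^-1]
Right side: [L^-1 M^-1 T^3]

The two sides have different dimensions, so the equation is NOT dimensionally consistent.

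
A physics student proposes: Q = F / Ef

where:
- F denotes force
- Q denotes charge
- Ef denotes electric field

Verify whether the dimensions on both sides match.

Yes

F (force) has dimensions [L M T^-2].
Q (charge) has dimensions [I T].
Ef (electric field) has dimensions [I^-1 L M T^-3].

Left side: [I T]
Right side: [I T]

Both sides have the same dimensions, so the equation is dimensionally consistent.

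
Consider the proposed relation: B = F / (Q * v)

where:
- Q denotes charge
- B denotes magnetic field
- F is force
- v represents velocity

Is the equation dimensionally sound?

Yes

Q (charge) has dimensions [I T].
B (magnetic field) has dimensions [I^-1 M T^-2].
F (force) has dimensions [L M T^-2].
v (velocity) has dimensions [L T^-1].

Left side: [I^-1 M T^-2]
Right side: [I^-1 M T^-2]

Both sides have the same dimensions, so the equation is dimensionally consistent.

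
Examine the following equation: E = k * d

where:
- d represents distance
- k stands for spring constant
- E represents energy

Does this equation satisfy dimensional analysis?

No

d (distance) has dimensions [L].
k (spring constant) has dimensions [M T^-2].
E (energy) has dimensions [L^2 M T^-2].

Left side: [L^2 M T^-2]
Right side: [L M T^-2]

The two sides have different dimensions, so the equation is NOT dimensionally consistent.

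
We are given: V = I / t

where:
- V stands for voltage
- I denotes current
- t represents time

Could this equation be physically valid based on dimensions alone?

No

V (voltage) has dimensions [I^-1 L^2 M T^-3].
I (current) has dimensions [I].
t (time) has dimensions [T].

Left side: [I^-1 L^2 M T^-3]
Right side: [I T^-1]

The two sides have different dimensions, so the equation is NOT dimensionally consistent.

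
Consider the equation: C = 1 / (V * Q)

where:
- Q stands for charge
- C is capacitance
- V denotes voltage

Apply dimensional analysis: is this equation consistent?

No

Q (charge) has dimensions [I T].
C (capacitance) has dimensions [I^2 L^-2 M^-1 T^4].
V (voltage) has dimensions [I^-1 L^2 M T^-3].

Left side: [I^2 L^-2 M^-1 T^4]
Right side: [L^-2 M^-1 T^2]

The two sides have different dimensions, so the equation is NOT dimensionally consistent.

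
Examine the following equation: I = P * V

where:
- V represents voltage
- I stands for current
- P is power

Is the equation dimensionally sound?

No

V (voltage) has dimensions [I^-1 L^2 M T^-3].
I (current) has dimensions [I].
P (power) has dimensions [L^2 M T^-3].

Left side: [I]
Right side: [I^-1 L^4 M^2 T^-6]

The two sides have different dimensions, so the equation is NOT dimensionally consistent.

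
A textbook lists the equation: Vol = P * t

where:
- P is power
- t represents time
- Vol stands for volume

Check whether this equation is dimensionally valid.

No

P (power) has dimensions [L^2 M T^-3].
t (time) has dimensions [T].
Vol (volume) has dimensions [L^3].

Left side: [L^3]
Right side: [L^2 M T^-2]

The two sides have different dimensions, so the equation is NOT dimensionally consistent.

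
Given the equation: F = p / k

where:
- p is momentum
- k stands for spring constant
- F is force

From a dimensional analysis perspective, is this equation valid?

No

p (momentum) has dimensions [L M T^-1].
k (spring constant) has dimensions [M T^-2].
F (force) has dimensions [L M T^-2].

Left side: [L M T^-2]
Right side: [L T]

The two sides have different dimensions, so the equation is NOT dimensionally consistent.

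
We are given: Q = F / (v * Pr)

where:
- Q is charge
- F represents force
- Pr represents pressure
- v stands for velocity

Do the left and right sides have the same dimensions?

No

Q (charge) has dimensions [I T].
F (force) has dimensions [L M T^-2].
Pr (pressure) has dimensions [L^-1 M T^-2].
v (velocity) has dimensions [L T^-1].

Left side: [I T]
Right side: [L T]

The two sides have different dimensions, so the equation is NOT dimensionally consistent.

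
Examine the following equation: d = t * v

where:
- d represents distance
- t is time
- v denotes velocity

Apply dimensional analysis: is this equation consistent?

Yes

d (distance) has dimensions [L].
t (time) has dimensions [T].
v (velocity) has dimensions [L T^-1].

Left side: [L]
Right side: [L]

Both sides have the same dimensions, so the equation is dimensionally consistent.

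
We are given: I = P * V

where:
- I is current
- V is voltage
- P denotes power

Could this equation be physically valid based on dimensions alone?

No

I (current) has dimensions [I].
V (voltage) has dimensions [I^-1 L^2 M T^-3].
P (power) has dimensions [L^2 M T^-3].

Left side: [I]
Right side: [I^-1 L^4 M^2 T^-6]

The two sides have different dimensions, so the equation is NOT dimensionally consistent.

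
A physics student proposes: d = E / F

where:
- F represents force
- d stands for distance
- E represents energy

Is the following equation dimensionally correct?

Yes

F (force) has dimensions [L M T^-2].
d (distance) has dimensions [L].
E (energy) has dimensions [L^2 M T^-2].

Left side: [L]
Right side: [L]

Both sides have the same dimensions, so the equation is dimensionally consistent.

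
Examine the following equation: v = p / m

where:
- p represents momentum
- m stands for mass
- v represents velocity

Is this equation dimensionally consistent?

Yes

p (momentum) has dimensions [L M T^-1].
m (mass) has dimensions [M].
v (velocity) has dimensions [L T^-1].

Left side: [L T^-1]
Right side: [L T^-1]

Both sides have the same dimensions, so the equation is dimensionally consistent.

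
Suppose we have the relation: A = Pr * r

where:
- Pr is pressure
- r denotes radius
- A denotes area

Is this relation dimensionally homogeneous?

No

Pr (pressure) has dimensions [L^-1 M T^-2].
r (radius) has dimensions [L].
A (area) has dimensions [L^2].

Left side: [L^2]
Right side: [M T^-2]

The two sides have different dimensions, so the equation is NOT dimensionally consistent.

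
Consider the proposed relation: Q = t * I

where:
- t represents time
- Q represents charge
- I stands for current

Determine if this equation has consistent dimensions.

Yes

t (time) has dimensions [T].
Q (charge) has dimensions [I T].
I (current) has dimensions [I].

Left side: [I T]
Right side: [I T]

Both sides have the same dimensions, so the equation is dimensionally consistent.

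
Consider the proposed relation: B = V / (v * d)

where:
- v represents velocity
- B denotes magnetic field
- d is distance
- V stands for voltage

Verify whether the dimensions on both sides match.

Yes

v (velocity) has dimensions [L T^-1].
B (magnetic field) has dimensions [I^-1 M T^-2].
d (distance) has dimensions [L].
V (voltage) has dimensions [I^-1 L^2 M T^-3].

Left side: [I^-1 M T^-2]
Right side: [I^-1 M T^-2]

Both sides have the same dimensions, so the equation is dimensionally consistent.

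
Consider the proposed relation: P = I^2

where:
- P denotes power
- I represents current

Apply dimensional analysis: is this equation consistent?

No

P (power) has dimensions [L^2 M T^-3].
I (current) has dimensions [I].

Left side: [L^2 M T^-3]
Right side: [I^2]

The two sides have different dimensions, so the equation is NOT dimensionally consistent.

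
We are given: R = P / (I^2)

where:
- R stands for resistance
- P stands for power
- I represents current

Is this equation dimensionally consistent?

Yes

R (resistance) has dimensions [I^-2 L^2 M T^-3].
P (power) has dimensions [L^2 M T^-3].
I (current) has dimensions [I].

Left side: [I^-2 L^2 M T^-3]
Right side: [I^-2 L^2 M T^-3]

Both sides have the same dimensions, so the equation is dimensionally consistent.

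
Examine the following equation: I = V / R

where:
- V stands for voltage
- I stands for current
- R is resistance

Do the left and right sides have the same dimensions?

Yes

V (voltage) has dimensions [I^-1 L^2 M T^-3].
I (current) has dimensions [I].
R (resistance) has dimensions [I^-2 L^2 M T^-3].

Left side: [I]
Right side: [I]

Both sides have the same dimensions, so the equation is dimensionally consistent.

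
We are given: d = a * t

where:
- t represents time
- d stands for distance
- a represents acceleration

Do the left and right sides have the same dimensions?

No

t (time) has dimensions [T].
d (distance) has dimensions [L].
a (acceleration) has dimensions [L T^-2].

Left side: [L]
Right side: [L T^-1]

The two sides have different dimensions, so the equation is NOT dimensionally consistent.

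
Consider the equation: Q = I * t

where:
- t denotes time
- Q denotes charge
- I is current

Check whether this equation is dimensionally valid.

Yes

t (time) has dimensions [T].
Q (charge) has dimensions [I T].
I (current) has dimensions [I].

Left side: [I T]
Right side: [I T]

Both sides have the same dimensions, so the equation is dimensionally consistent.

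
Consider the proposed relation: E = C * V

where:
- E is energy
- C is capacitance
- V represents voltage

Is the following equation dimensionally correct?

No

E (energy) has dimensions [L^2 M T^-2].
C (capacitance) has dimensions [I^2 L^-2 M^-1 T^4].
V (voltage) has dimensions [I^-1 L^2 M T^-3].

Left side: [L^2 M T^-2]
Right side: [I T]

The two sides have different dimensions, so the equation is NOT dimensionally consistent.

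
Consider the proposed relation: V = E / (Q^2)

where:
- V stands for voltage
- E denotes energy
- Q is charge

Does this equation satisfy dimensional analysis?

No

V (voltage) has dimensions [I^-1 L^2 M T^-3].
E (energy) has dimensions [L^2 M T^-2].
Q (charge) has dimensions [I T].

Left side: [I^-1 L^2 M T^-3]
Right side: [I^-2 L^2 M T^-4]

The two sides have different dimensions, so the equation is NOT dimensionally consistent.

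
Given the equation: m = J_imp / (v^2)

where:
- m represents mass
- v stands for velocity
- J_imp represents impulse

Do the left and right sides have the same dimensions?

No

m (mass) has dimensions [M].
v (velocity) has dimensions [L T^-1].
J_imp (impulse) has dimensions [L M T^-1].

Left side: [M]
Right side: [L^-1 M T]

The two sides have different dimensions, so the equation is NOT dimensionally consistent.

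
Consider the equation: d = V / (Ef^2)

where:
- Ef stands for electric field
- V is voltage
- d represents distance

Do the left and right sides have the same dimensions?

No

Ef (electric field) has dimensions [I^-1 L M T^-3].
V (voltage) has dimensions [I^-1 L^2 M T^-3].
d (distance) has dimensions [L].

Left side: [L]
Right side: [I M^-1 T^3]

The two sides have different dimensions, so the equation is NOT dimensionally consistent.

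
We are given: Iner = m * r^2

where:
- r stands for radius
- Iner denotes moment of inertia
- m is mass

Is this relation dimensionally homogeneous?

Yes

r (radius) has dimensions [L].
Iner (moment of inertia) has dimensions [L^2 M].
m (mass) has dimensions [M].

Left side: [L^2 M]
Right side: [L^2 M]

Both sides have the same dimensions, so the equation is dimensionally consistent.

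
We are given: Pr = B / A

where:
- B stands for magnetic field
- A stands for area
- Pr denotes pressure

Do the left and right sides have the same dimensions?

No

B (magnetic field) has dimensions [I^-1 M T^-2].
A (area) has dimensions [L^2].
Pr (pressure) has dimensions [L^-1 M T^-2].

Left side: [L^-1 M T^-2]
Right side: [I^-1 L^-2 M T^-2]

The two sides have different dimensions, so the equation is NOT dimensionally consistent.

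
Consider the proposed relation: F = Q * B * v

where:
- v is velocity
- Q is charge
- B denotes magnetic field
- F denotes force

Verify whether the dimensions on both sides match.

Yes

v (velocity) has dimensions [L T^-1].
Q (charge) has dimensions [I T].
B (magnetic field) has dimensions [I^-1 M T^-2].
F (force) has dimensions [L M T^-2].

Left side: [L M T^-2]
Right side: [L M T^-2]

Both sides have the same dimensions, so the equation is dimensionally consistent.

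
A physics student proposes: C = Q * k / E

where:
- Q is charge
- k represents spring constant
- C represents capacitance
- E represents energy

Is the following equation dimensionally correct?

No

Q (charge) has dimensions [I T].
k (spring constant) has dimensions [M T^-2].
C (capacitance) has dimensions [I^2 L^-2 M^-1 T^4].
E (energy) has dimensions [L^2 M T^-2].

Left side: [I^2 L^-2 M^-1 T^4]
Right side: [I L^-2 T]

The two sides have different dimensions, so the equation is NOT dimensionally consistent.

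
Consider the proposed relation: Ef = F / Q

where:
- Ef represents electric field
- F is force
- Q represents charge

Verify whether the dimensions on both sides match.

Yes

Ef (electric field) has dimensions [I^-1 L M T^-3].
F (force) has dimensions [L M T^-2].
Q (charge) has dimensions [I T].

Left side: [I^-1 L M T^-3]
Right side: [I^-1 L M T^-3]

Both sides have the same dimensions, so the equation is dimensionally consistent.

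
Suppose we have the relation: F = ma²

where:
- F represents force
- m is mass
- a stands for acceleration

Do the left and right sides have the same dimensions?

No

F (force) has dimensions [L M T^-2].
m (mass) has dimensions [M].
a (acceleration) has dimensions [L T^-2].

Left side: [L M T^-2]
Right side: [L^2 M T^-4]

The two sides have different dimensions, so the equation is NOT dimensionally consistent.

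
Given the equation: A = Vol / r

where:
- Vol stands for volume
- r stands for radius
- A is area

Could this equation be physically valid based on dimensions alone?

Yes

Vol (volume) has dimensions [L^3].
r (radius) has dimensions [L].
A (area) has dimensions [L^2].

Left side: [L^2]
Right side: [L^2]

Both sides have the same dimensions, so the equation is dimensionally consistent.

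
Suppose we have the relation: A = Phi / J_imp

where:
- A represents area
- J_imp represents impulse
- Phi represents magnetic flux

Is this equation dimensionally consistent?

No

A (area) has dimensions [L^2].
J_imp (impulse) has dimensions [L M T^-1].
Phi (magnetic flux) has dimensions [I^-1 L^2 M T^-2].

Left side: [L^2]
Right side: [I^-1 L T^-1]

The two sides have different dimensions, so the equation is NOT dimensionally consistent.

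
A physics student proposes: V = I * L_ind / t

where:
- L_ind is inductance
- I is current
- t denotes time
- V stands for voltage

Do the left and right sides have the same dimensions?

Yes

L_ind (inductance) has dimensions [I^-2 L^2 M T^-2].
I (current) has dimensions [I].
t (time) has dimensions [T].
V (voltage) has dimensions [I^-1 L^2 M T^-3].

Left side: [I^-1 L^2 M T^-3]
Right side: [I^-1 L^2 M T^-3]

Both sides have the same dimensions, so the equation is dimensionally consistent.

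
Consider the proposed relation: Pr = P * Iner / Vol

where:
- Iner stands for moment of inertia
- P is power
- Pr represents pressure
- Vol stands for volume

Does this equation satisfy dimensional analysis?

No

Iner (moment of inertia) has dimensions [L^2 M].
P (power) has dimensions [L^2 M T^-3].
Pr (pressure) has dimensions [L^-1 M T^-2].
Vol (volume) has dimensions [L^3].

Left side: [L^-1 M T^-2]
Right side: [L M^2 T^-3]

The two sides have different dimensions, so the equation is NOT dimensionally consistent.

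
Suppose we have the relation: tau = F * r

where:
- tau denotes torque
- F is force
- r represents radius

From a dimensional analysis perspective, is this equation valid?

Yes

tau (torque) has dimensions [L^2 M T^-2].
F (force) has dimensions [L M T^-2].
r (radius) has dimensions [L].

Left side: [L^2 M T^-2]
Right side: [L^2 M T^-2]

Both sides have the same dimensions, so the equation is dimensionally consistent.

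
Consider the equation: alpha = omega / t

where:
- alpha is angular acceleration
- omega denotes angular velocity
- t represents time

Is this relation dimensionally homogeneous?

Yes

alpha (angular acceleration) has dimensions [T^-2].
omega (angular velocity) has dimensions [T^-1].
t (time) has dimensions [T].

Left side: [T^-2]
Right side: [T^-2]

Both sides have the same dimensions, so the equation is dimensionally consistent.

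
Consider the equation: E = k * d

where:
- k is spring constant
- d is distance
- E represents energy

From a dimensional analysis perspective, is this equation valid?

No

k (spring constant) has dimensions [M T^-2].
d (distance) has dimensions [L].
E (energy) has dimensions [L^2 M T^-2].

Left side: [L^2 M T^-2]
Right side: [L M T^-2]

The two sides have different dimensions, so the equation is NOT dimensionally consistent.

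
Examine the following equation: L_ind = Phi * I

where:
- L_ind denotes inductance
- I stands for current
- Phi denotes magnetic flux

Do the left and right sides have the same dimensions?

No

L_ind (inductance) has dimensions [I^-2 L^2 M T^-2].
I (current) has dimensions [I].
Phi (magnetic flux) has dimensions [I^-1 L^2 M T^-2].

Left side: [I^-2 L^2 M T^-2]
Right side: [L^2 M T^-2]

The two sides have different dimensions, so the equation is NOT dimensionally consistent.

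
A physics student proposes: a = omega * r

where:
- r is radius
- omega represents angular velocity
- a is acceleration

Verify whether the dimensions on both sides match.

No

r (radius) has dimensions [L].
omega (angular velocity) has dimensions [T^-1].
a (acceleration) has dimensions [L T^-2].

Left side: [L T^-2]
Right side: [L T^-1]

The two sides have different dimensions, so the equation is NOT dimensionally consistent.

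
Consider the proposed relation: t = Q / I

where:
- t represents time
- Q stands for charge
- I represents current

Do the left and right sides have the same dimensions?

Yes

t (time) has dimensions [T].
Q (charge) has dimensions [I T].
I (current) has dimensions [I].

Left side: [T]
Right side: [T]

Both sides have the same dimensions, so the equation is dimensionally consistent.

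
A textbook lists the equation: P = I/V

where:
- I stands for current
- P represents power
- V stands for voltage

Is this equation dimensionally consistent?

No

I (current) has dimensions [I].
P (power) has dimensions [L^2 M T^-3].
V (voltage) has dimensions [I^-1 L^2 M T^-3].

Left side: [L^2 M T^-3]
Right side: [I^2 L^-2 M^-1 T^3]

The two sides have different dimensions, so the equation is NOT dimensionally consistent.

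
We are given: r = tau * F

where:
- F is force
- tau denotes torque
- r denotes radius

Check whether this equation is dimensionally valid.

No

F (force) has dimensions [L M T^-2].
tau (torque) has dimensions [L^2 M T^-2].
r (radius) has dimensions [L].

Left side: [L]
Right side: [L^3 M^2 T^-4]

The two sides have different dimensions, so the equation is NOT dimensionally consistent.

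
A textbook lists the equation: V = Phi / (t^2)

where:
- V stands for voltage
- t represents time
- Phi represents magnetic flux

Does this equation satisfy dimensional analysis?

No

V (voltage) has dimensions [I^-1 L^2 M T^-3].
t (time) has dimensions [T].
Phi (magnetic flux) has dimensions [I^-1 L^2 M T^-2].

Left side: [I^-1 L^2 M T^-3]
Right side: [I^-1 L^2 M T^-4]

The two sides have different dimensions, so the equation is NOT dimensionally consistent.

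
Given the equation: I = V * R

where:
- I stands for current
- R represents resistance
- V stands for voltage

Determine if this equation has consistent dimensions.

No

I (current) has dimensions [I].
R (resistance) has dimensions [I^-2 L^2 M T^-3].
V (voltage) has dimensions [I^-1 L^2 M T^-3].

Left side: [I]
Right side: [I^-3 L^4 M^2 T^-6]

The two sides have different dimensions, so the equation is NOT dimensionally consistent.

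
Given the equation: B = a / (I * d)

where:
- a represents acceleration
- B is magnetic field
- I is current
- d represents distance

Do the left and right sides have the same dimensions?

No

a (acceleration) has dimensions [L T^-2].
B (magnetic field) has dimensions [I^-1 M T^-2].
I (current) has dimensions [I].
d (distance) has dimensions [L].

Left side: [I^-1 M T^-2]
Right side: [I^-1 T^-2]

The two sides have different dimensions, so the equation is NOT dimensionally consistent.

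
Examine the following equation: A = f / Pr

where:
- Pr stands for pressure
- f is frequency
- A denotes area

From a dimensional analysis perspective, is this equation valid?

No

Pr (pressure) has dimensions [L^-1 M T^-2].
f (frequency) has dimensions [T^-1].
A (area) has dimensions [L^2].

Left side: [L^2]
Right side: [L M^-1 T]

The two sides have different dimensions, so the equation is NOT dimensionally consistent.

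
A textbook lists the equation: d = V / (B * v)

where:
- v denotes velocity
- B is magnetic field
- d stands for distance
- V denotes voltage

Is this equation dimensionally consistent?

Yes

v (velocity) has dimensions [L T^-1].
B (magnetic field) has dimensions [I^-1 M T^-2].
d (distance) has dimensions [L].
V (voltage) has dimensions [I^-1 L^2 M T^-3].

Left side: [L]
Right side: [L]

Both sides have the same dimensions, so the equation is dimensionally consistent.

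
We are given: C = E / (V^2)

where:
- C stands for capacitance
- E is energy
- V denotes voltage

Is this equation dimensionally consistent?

Yes

C (capacitance) has dimensions [I^2 L^-2 M^-1 T^4].
E (energy) has dimensions [L^2 M T^-2].
V (voltage) has dimensions [I^-1 L^2 M T^-3].

Left side: [I^2 L^-2 M^-1 T^4]
Right side: [I^2 L^-2 M^-1 T^4]

Both sides have the same dimensions, so the equation is dimensionally consistent.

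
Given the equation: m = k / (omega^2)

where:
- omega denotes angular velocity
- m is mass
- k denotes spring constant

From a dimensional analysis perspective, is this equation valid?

Yes

omega (angular velocity) has dimensions [T^-1].
m (mass) has dimensions [M].
k (spring constant) has dimensions [M T^-2].

Left side: [M]
Right side: [M]

Both sides have the same dimensions, so the equation is dimensionally consistent.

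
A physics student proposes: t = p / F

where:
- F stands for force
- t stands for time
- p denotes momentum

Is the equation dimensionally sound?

Yes

F (force) has dimensions [L M T^-2].
t (time) has dimensions [T].
p (momentum) has dimensions [L M T^-1].

Left side: [T]
Right side: [T]

Both sides have the same dimensions, so the equation is dimensionally consistent.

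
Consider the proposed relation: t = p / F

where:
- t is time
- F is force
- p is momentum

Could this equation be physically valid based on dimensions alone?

Yes

t (time) has dimensions [T].
F (force) has dimensions [L M T^-2].
p (momentum) has dimensions [L M T^-1].

Left side: [T]
Right side: [T]

Both sides have the same dimensions, so the equation is dimensionally consistent.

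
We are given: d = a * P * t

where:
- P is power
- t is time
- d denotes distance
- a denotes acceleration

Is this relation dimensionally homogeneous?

No

P (power) has dimensions [L^2 M T^-3].
t (time) has dimensions [T].
d (distance) has dimensions [L].
a (acceleration) has dimensions [L T^-2].

Left side: [L]
Right side: [L^3 M T^-4]

The two sides have different dimensions, so the equation is NOT dimensionally consistent.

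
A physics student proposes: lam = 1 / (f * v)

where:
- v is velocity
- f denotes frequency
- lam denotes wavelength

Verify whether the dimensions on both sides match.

No

v (velocity) has dimensions [L T^-1].
f (frequency) has dimensions [T^-1].
lam (wavelength) has dimensions [L].

Left side: [L]
Right side: [L^-1 T^2]

The two sides have different dimensions, so the equation is NOT dimensionally consistent.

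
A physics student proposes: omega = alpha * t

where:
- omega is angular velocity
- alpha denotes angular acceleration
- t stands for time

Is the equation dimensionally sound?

Yes

omega (angular velocity) has dimensions [T^-1].
alpha (angular acceleration) has dimensions [T^-2].
t (time) has dimensions [T].

Left side: [T^-1]
Right side: [T^-1]

Both sides have the same dimensions, so the equation is dimensionally consistent.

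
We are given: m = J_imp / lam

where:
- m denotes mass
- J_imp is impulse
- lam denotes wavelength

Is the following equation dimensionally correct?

No

m (mass) has dimensions [M].
J_imp (impulse) has dimensions [L M T^-1].
lam (wavelength) has dimensions [L].

Left side: [M]
Right side: [M T^-1]

The two sides have different dimensions, so the equation is NOT dimensionally consistent.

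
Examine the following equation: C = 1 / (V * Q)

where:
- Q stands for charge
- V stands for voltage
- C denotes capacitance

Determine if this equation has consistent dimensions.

No

Q (charge) has dimensions [I T].
V (voltage) has dimensions [I^-1 L^2 M T^-3].
C (capacitance) has dimensions [I^2 L^-2 M^-1 T^4].

Left side: [I^2 L^-2 M^-1 T^4]
Right side: [L^-2 M^-1 T^2]

The two sides have different dimensions, so the equation is NOT dimensionally consistent.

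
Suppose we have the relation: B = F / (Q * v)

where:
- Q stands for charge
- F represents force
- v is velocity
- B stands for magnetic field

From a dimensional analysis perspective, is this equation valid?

Yes

Q (charge) has dimensions [I T].
F (force) has dimensions [L M T^-2].
v (velocity) has dimensions [L T^-1].
B (magnetic field) has dimensions [I^-1 M T^-2].

Left side: [I^-1 M T^-2]
Right side: [I^-1 M T^-2]

Both sides have the same dimensions, so the equation is dimensionally consistent.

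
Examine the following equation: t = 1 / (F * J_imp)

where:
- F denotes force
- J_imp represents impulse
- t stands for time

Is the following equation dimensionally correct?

No

F (force) has dimensions [L M T^-2].
J_imp (impulse) has dimensions [L M T^-1].
t (time) has dimensions [T].

Left side: [T]
Right side: [L^-2 M^-2 T^3]

The two sides have different dimensions, so the equation is NOT dimensionally consistent.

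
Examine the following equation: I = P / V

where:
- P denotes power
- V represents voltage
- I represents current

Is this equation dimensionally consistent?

Yes

P (power) has dimensions [L^2 M T^-3].
V (voltage) has dimensions [I^-1 L^2 M T^-3].
I (current) has dimensions [I].

Left side: [I]
Right side: [I]

Both sides have the same dimensions, so the equation is dimensionally consistent.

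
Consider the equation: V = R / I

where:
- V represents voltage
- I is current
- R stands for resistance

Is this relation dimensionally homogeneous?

No

V (voltage) has dimensions [I^-1 L^2 M T^-3].
I (current) has dimensions [I].
R (resistance) has dimensions [I^-2 L^2 M T^-3].

Left side: [I^-1 L^2 M T^-3]
Right side: [I^-3 L^2 M T^-3]

The two sides have different dimensions, so the equation is NOT dimensionally consistent.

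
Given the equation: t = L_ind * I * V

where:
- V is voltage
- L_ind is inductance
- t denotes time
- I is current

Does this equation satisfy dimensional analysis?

No

V (voltage) has dimensions [I^-1 L^2 M T^-3].
L_ind (inductance) has dimensions [I^-2 L^2 M T^-2].
t (time) has dimensions [T].
I (current) has dimensions [I].

Left side: [T]
Right side: [I^-2 L^4 M^2 T^-5]

The two sides have different dimensions, so the equation is NOT dimensionally consistent.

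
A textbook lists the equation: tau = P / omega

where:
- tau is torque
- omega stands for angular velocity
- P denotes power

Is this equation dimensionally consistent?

Yes

tau (torque) has dimensions [L^2 M T^-2].
omega (angular velocity) has dimensions [T^-1].
P (power) has dimensions [L^2 M T^-3].

Left side: [L^2 M T^-2]
Right side: [L^2 M T^-2]

Both sides have the same dimensions, so the equation is dimensionally consistent.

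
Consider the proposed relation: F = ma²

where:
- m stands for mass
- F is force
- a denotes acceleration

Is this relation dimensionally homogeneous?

No

m (mass) has dimensions [M].
F (force) has dimensions [L M T^-2].
a (acceleration) has dimensions [L T^-2].

Left side: [L M T^-2]
Right side: [L^2 M T^-4]

The two sides have different dimensions, so the equation is NOT dimensionally consistent.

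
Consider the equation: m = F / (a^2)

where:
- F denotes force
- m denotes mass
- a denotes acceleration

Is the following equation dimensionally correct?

No

F (force) has dimensions [L M T^-2].
m (mass) has dimensions [M].
a (acceleration) has dimensions [L T^-2].

Left side: [M]
Right side: [L^-1 M T^2]

The two sides have different dimensions, so the equation is NOT dimensionally consistent.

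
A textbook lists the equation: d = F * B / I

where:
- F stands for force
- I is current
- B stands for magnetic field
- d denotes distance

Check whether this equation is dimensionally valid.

No

F (force) has dimensions [L M T^-2].
I (current) has dimensions [I].
B (magnetic field) has dimensions [I^-1 M T^-2].
d (distance) has dimensions [L].

Left side: [L]
Right side: [I^-2 L M^2 T^-4]

The two sides have different dimensions, so the equation is NOT dimensionally consistent.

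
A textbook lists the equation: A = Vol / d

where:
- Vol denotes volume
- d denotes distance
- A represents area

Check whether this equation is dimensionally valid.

Yes

Vol (volume) has dimensions [L^3].
d (distance) has dimensions [L].
A (area) has dimensions [L^2].

Left side: [L^2]
Right side: [L^2]

Both sides have the same dimensions, so the equation is dimensionally consistent.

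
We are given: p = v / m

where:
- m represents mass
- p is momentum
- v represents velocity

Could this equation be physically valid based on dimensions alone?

No

m (mass) has dimensions [M].
p (momentum) has dimensions [L M T^-1].
v (velocity) has dimensions [L T^-1].

Left side: [L M T^-1]
Right side: [L M^-1 T^-1]

The two sides have different dimensions, so the equation is NOT dimensionally consistent.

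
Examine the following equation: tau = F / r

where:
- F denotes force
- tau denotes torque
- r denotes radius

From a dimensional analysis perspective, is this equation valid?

No

F (force) has dimensions [L M T^-2].
tau (torque) has dimensions [L^2 M T^-2].
r (radius) has dimensions [L].

Left side: [L^2 M T^-2]
Right side: [M T^-2]

The two sides have different dimensions, so the equation is NOT dimensionally consistent.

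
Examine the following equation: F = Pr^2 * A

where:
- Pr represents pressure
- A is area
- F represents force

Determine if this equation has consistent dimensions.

No

Pr (pressure) has dimensions [L^-1 M T^-2].
A (area) has dimensions [L^2].
F (force) has dimensions [L M T^-2].

Left side: [L M T^-2]
Right side: [M^2 T^-4]

The two sides have different dimensions, so the equation is NOT dimensionally consistent.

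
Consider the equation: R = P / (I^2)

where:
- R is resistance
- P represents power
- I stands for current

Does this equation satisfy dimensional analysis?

Yes

R (resistance) has dimensions [I^-2 L^2 M T^-3].
P (power) has dimensions [L^2 M T^-3].
I (current) has dimensions [I].

Left side: [I^-2 L^2 M T^-3]
Right side: [I^-2 L^2 M T^-3]

Both sides have the same dimensions, so the equation is dimensionally consistent.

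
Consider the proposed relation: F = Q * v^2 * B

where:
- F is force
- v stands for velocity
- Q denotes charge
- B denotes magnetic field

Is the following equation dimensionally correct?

No

F (force) has dimensions [L M T^-2].
v (velocity) has dimensions [L T^-1].
Q (charge) has dimensions [I T].
B (magnetic field) has dimensions [I^-1 M T^-2].

Left side: [L M T^-2]
Right side: [L^2 M T^-3]

The two sides have different dimensions, so the equation is NOT dimensionally consistent.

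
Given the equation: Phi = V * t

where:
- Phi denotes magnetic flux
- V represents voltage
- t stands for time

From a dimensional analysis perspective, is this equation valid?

Yes

Phi (magnetic flux) has dimensions [I^-1 L^2 M T^-2].
V (voltage) has dimensions [I^-1 L^2 M T^-3].
t (time) has dimensions [T].

Left side: [I^-1 L^2 M T^-2]
Right side: [I^-1 L^2 M T^-2]

Both sides have the same dimensions, so the equation is dimensionally consistent.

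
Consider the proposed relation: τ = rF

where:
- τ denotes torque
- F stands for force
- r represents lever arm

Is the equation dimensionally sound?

Yes

τ (torque) has dimensions [L^2 M T^-2].
F (force) has dimensions [L M T^-2].
r (lever arm) has dimensions [L].

Left side: [L^2 M T^-2]
Right side: [L^2 M T^-2]

Both sides have the same dimensions, so the equation is dimensionally consistent.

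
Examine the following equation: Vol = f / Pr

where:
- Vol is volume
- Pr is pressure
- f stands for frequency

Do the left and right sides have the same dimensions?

No

Vol (volume) has dimensions [L^3].
Pr (pressure) has dimensions [L^-1 M T^-2].
f (frequency) has dimensions [T^-1].

Left side: [L^3]
Right side: [L M^-1 T]

The two sides have different dimensions, so the equation is NOT dimensionally consistent.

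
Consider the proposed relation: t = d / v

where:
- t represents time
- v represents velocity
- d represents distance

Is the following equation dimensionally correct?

Yes

t (time) has dimensions [T].
v (velocity) has dimensions [L T^-1].
d (distance) has dimensions [L].

Left side: [T]
Right side: [T]

Both sides have the same dimensions, so the equation is dimensionally consistent.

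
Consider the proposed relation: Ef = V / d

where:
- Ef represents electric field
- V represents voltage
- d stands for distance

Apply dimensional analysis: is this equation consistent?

Yes

Ef (electric field) has dimensions [I^-1 L M T^-3].
V (voltage) has dimensions [I^-1 L^2 M T^-3].
d (distance) has dimensions [L].

Left side: [I^-1 L M T^-3]
Right side: [I^-1 L M T^-3]

Both sides have the same dimensions, so the equation is dimensionally consistent.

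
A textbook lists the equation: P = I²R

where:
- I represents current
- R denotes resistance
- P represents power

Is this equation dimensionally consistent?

Yes

I (current) has dimensions [I].
R (resistance) has dimensions [I^-2 L^2 M T^-3].
P (power) has dimensions [L^2 M T^-3].

Left side: [L^2 M T^-3]
Right side: [L^2 M T^-3]

Both sides have the same dimensions, so the equation is dimensionally consistent.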